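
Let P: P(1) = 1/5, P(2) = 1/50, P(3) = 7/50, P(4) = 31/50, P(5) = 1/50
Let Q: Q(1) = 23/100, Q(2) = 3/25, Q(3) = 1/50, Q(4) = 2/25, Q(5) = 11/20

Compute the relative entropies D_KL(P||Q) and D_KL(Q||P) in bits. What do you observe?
D_KL(P||Q) = 2.0370 bits, D_KL(Q||P) = 2.6938 bits. The two directions give different values (D_KL(Q||P) exceeds D_KL(P||Q) by 0.6568 bits): KL divergence is asymmetric.

D_KL(P||Q) = Σ P(x) log₂(P(x)/Q(x))

Computing term by term:
  P(1)·log₂(P(1)/Q(1)) = (1/5)·log₂((1/5)/(23/100)) = -0.04033
  P(2)·log₂(P(2)/Q(2)) = (1/50)·log₂((1/50)/(3/25)) = -0.05170
  P(3)·log₂(P(3)/Q(3)) = (7/50)·log₂((7/50)/(1/50)) = 0.39303
  P(4)·log₂(P(4)/Q(4)) = (31/50)·log₂((31/50)/(2/25)) = 1.83160
  P(5)·log₂(P(5)/Q(5)) = (1/50)·log₂((1/50)/(11/20)) = -0.09563

D_KL(P||Q) = -0.04033 - 0.05170 + 0.39303 + 1.83160 - 0.09563 = 2.03697 ≈ 2.0370 bits

D_KL(Q||P) = Σ Q(x) log₂(Q(x)/P(x))

Computing term by term:
  Q(1)·log₂(Q(1)/P(1)) = (23/100)·log₂((23/100)/(1/5)) = 0.04638
  Q(2)·log₂(Q(2)/P(2)) = (3/25)·log₂((3/25)/(1/50)) = 0.31020
  Q(3)·log₂(Q(3)/P(3)) = (1/50)·log₂((1/50)/(7/50)) = -0.05615
  Q(4)·log₂(Q(4)/P(4)) = (2/25)·log₂((2/25)/(31/50)) = -0.23634
  Q(5)·log₂(Q(5)/P(5)) = (11/20)·log₂((11/20)/(1/50)) = 2.62975

D_KL(Q||P) = 0.04638 + 0.31020 - 0.05615 - 0.23634 + 2.62975 = 2.69384 ≈ 2.6938 bits

These are NOT equal (difference: 0.6568 bits). KL divergence is asymmetric: D_KL(P||Q) ≠ D_KL(Q||P) in general.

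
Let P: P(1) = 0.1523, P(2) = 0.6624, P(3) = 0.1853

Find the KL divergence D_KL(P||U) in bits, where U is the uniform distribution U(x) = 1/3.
0.3272 bits

U(i) = 1/3 for all i

D_KL(P||U) = Σ P(x) log₂(P(x) / (1/3))
           = Σ P(x) log₂(P(x)) + log₂(3)
           = log₂(3) - H(P)

H(P) = -Σ P(x) log₂(P(x)):
  -P(1)·log₂(P(1)) = -(0.1523)·log₂(0.1523) = 0.41350
  -P(2)·log₂(P(2)) = -(0.6624)·log₂(0.6624) = 0.39361
  -P(3)·log₂(P(3)) = -(0.1853)·log₂(0.1853) = 0.45066
H(P) = 0.41350 + 0.39361 + 0.45066 = 1.25777 bits

log₂(3) = 1.58496 bits

D_KL(P||U) = 1.58496 - 1.25777 = 0.32719 ≈ 0.3272 bits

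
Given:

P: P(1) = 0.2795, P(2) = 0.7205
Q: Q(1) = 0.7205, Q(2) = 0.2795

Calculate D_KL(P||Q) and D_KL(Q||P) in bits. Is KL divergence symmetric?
D_KL(P||Q) = 0.6025 bits, D_KL(Q||P) = 0.6025 bits. The two values coincide for this particular pair, but no — KL divergence is not symmetric in general.

D_KL(P||Q) = Σ P(x) log₂(P(x)/Q(x))

Computing term by term:
  P(1)·log₂(P(1)/Q(1)) = 0.2795·log₂(0.2795/0.7205) = -0.38184
  P(2)·log₂(P(2)/Q(2)) = 0.7205·log₂(0.7205/0.2795) = 0.98431

D_KL(P||Q) = -0.38184 + 0.98431 = 0.60247 ≈ 0.6025 bits

D_KL(Q||P) = Σ Q(x) log₂(Q(x)/P(x))

Computing term by term:
  Q(1)·log₂(Q(1)/P(1)) = 0.7205·log₂(0.7205/0.2795) = 0.98431
  Q(2)·log₂(Q(2)/P(2)) = 0.2795·log₂(0.2795/0.7205) = -0.38184

D_KL(Q||P) = 0.98431 - 0.38184 = 0.60247 ≈ 0.6025 bits

These ARE equal here. Q is P with outcomes relabeled (Q(1) = P(2), Q(2) = P(1)) by a relabeling that is its own inverse, so the two sums contain exactly the same terms in a different order. This is a special case — KL divergence is not symmetric in general: D_KL(P||Q) ≠ D_KL(Q||P) for most P, Q.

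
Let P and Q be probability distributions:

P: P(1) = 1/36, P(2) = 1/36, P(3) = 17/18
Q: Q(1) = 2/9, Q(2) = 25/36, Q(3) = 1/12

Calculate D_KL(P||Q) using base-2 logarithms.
3.0956 bits

D_KL(P||Q) = Σ P(x) log₂(P(x)/Q(x))

Computing term by term:
  P(1)·log₂(P(1)/Q(1)) = (1/36)·log₂((1/36)/(2/9)) = -0.08333
  P(2)·log₂(P(2)/Q(2)) = (1/36)·log₂((1/36)/(25/36)) = -0.12900
  P(3)·log₂(P(3)/Q(3)) = (17/18)·log₂((17/18)/(1/12)) = 3.30792

D_KL(P||Q) = -0.08333 - 0.12900 + 3.30792 = 3.09559 ≈ 3.0956 bits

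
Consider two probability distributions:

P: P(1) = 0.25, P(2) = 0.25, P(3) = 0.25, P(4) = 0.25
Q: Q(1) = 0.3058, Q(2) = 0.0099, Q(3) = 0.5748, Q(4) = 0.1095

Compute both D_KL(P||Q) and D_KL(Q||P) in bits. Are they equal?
D_KL(P||Q) = 1.0894 bits, D_KL(Q||P) = 0.6028 bits. No, they are not equal.

D_KL(P||Q) = Σ P(x) log₂(P(x)/Q(x))

Computing term by term:
  P(1)·log₂(P(1)/Q(1)) = 0.25·log₂(0.25/0.3058) = -0.07267
  P(2)·log₂(P(2)/Q(2)) = 0.25·log₂(0.25/0.0099) = 1.16459
  P(3)·log₂(P(3)/Q(3)) = 0.25·log₂(0.25/0.5748) = -0.30028
  P(4)·log₂(P(4)/Q(4)) = 0.25·log₂(0.25/0.1095) = 0.29775

D_KL(P||Q) = -0.07267 + 1.16459 - 0.30028 + 0.29775 = 1.08939 ≈ 1.0894 bits

D_KL(Q||P) = Σ Q(x) log₂(Q(x)/P(x))

Computing term by term:
  Q(1)·log₂(Q(1)/P(1)) = 0.3058·log₂(0.3058/0.25) = 0.08888
  Q(2)·log₂(Q(2)/P(2)) = 0.0099·log₂(0.0099/0.25) = -0.04612
  Q(3)·log₂(Q(3)/P(3)) = 0.5748·log₂(0.5748/0.25) = 0.69041
  Q(4)·log₂(Q(4)/P(4)) = 0.1095·log₂(0.1095/0.25) = -0.13041

D_KL(Q||P) = 0.08888 - 0.04612 + 0.69041 - 0.13041 = 0.60276 ≈ 0.6028 bits

These are NOT equal (difference: 0.4866 bits). KL divergence is asymmetric: D_KL(P||Q) ≠ D_KL(Q||P) in general.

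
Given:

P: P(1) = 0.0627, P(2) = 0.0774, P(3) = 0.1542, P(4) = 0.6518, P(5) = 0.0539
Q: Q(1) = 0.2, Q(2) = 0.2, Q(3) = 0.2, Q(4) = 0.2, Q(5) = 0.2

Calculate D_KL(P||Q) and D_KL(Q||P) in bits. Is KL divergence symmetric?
D_KL(P||Q) = 0.7402 bits, D_KL(Q||P) = 0.7211 bits. No, KL divergence is not symmetric.

D_KL(P||Q) = Σ P(x) log₂(P(x)/Q(x))

Computing term by term:
  P(1)·log₂(P(1)/Q(1)) = 0.0627·log₂(0.0627/0.2) = -0.10493
  P(2)·log₂(P(2)/Q(2)) = 0.0774·log₂(0.0774/0.2) = -0.10601
  P(3)·log₂(P(3)/Q(3)) = 0.1542·log₂(0.1542/0.2) = -0.05786
  P(4)·log₂(P(4)/Q(4)) = 0.6518·log₂(0.6518/0.2) = 1.11095
  P(5)·log₂(P(5)/Q(5)) = 0.0539·log₂(0.0539/0.2) = -0.10196

D_KL(P||Q) = -0.10493 - 0.10601 - 0.05786 + 1.11095 - 0.10196 = 0.74019 ≈ 0.7402 bits

D_KL(Q||P) = Σ Q(x) log₂(Q(x)/P(x))

Computing term by term:
  Q(1)·log₂(Q(1)/P(1)) = 0.2·log₂(0.2/0.0627) = 0.33469
  Q(2)·log₂(Q(2)/P(2)) = 0.2·log₂(0.2/0.0774) = 0.27392
  Q(3)·log₂(Q(3)/P(3)) = 0.2·log₂(0.2/0.1542) = 0.07504
  Q(4)·log₂(Q(4)/P(4)) = 0.2·log₂(0.2/0.6518) = -0.34089
  Q(5)·log₂(Q(5)/P(5)) = 0.2·log₂(0.2/0.0539) = 0.37833

D_KL(Q||P) = 0.33469 + 0.27392 + 0.07504 - 0.34089 + 0.37833 = 0.72109 ≈ 0.7211 bits

These are NOT equal (difference: 0.0191 bits). KL divergence is asymmetric: D_KL(P||Q) ≠ D_KL(Q||P) in general.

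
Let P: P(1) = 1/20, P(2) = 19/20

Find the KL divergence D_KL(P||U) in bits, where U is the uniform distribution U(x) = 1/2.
0.7136 bits

U(i) = 1/2 for all i

D_KL(P||U) = Σ P(x) log₂(P(x) / (1/2))
           = Σ P(x) log₂(P(x)) + log₂(2)
           = log₂(2) - H(P)

H(P) = -Σ P(x) log₂(P(x)):
  -P(1)·log₂(P(1)) = -(1/20)·log₂(1/20) = 0.21610
  -P(2)·log₂(P(2)) = -(19/20)·log₂(19/20) = 0.07030
H(P) = 0.21610 + 0.07030 = 0.28640 bits

log₂(2) = 1.00000 bits

D_KL(P||U) = 1.00000 - 0.28640 = 0.71360 ≈ 0.7136 bits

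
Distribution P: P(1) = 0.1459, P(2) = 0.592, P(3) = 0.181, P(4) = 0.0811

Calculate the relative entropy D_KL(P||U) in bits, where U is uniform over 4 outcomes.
0.4068 bits

U(i) = 1/4 for all i

D_KL(P||U) = Σ P(x) log₂(P(x) / (1/4))
           = Σ P(x) log₂(P(x)) + log₂(4)
           = log₂(4) - H(P)

H(P) = -Σ P(x) log₂(P(x)):
  -P(1)·log₂(P(1)) = -(0.1459)·log₂(0.1459) = 0.40516
  -P(2)·log₂(P(2)) = -(0.592)·log₂(0.592) = 0.44775
  -P(3)·log₂(P(3)) = -(0.181)·log₂(0.181) = 0.44633
  -P(4)·log₂(P(4)) = -(0.0811)·log₂(0.0811) = 0.29392
H(P) = 0.40516 + 0.44775 + 0.44633 + 0.29392 = 1.59316 bits

log₂(4) = 2.00000 bits

D_KL(P||U) = 2.00000 - 1.59316 = 0.40684 ≈ 0.4068 bits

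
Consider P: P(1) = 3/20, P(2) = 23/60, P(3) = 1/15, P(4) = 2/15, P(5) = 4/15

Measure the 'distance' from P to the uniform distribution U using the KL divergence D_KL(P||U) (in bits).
0.2246 bits

U(i) = 1/5 for all i

D_KL(P||U) = Σ P(x) log₂(P(x) / (1/5))
           = Σ P(x) log₂(P(x)) + log₂(5)
           = log₂(5) - H(P)

H(P) = -Σ P(x) log₂(P(x)):
  -P(1)·log₂(P(1)) = -(3/20)·log₂(3/20) = 0.41054
  -P(2)·log₂(P(2)) = -(23/60)·log₂(23/60) = 0.53028
  -P(3)·log₂(P(3)) = -(1/15)·log₂(1/15) = 0.26046
  -P(4)·log₂(P(4)) = -(2/15)·log₂(2/15) = 0.38759
  -P(5)·log₂(P(5)) = -(4/15)·log₂(4/15) = 0.50850
H(P) = 0.41054 + 0.53028 + 0.26046 + 0.38759 + 0.50850 = 2.09737 bits

log₂(5) = 2.32193 bits

D_KL(P||U) = 2.32193 - 2.09737 = 0.22456 ≈ 0.2246 bits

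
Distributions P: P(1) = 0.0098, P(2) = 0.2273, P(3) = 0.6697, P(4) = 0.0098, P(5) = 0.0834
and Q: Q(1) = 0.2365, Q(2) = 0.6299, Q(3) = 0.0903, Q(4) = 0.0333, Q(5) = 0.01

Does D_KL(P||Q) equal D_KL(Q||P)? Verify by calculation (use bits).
D_KL(P||Q) = 1.7946 bits, D_KL(Q||P) = 1.7796 bits. No — D_KL(P||Q) ≠ D_KL(Q||P) for this pair.

D_KL(P||Q) = Σ P(x) log₂(P(x)/Q(x))

Computing term by term:
  P(1)·log₂(P(1)/Q(1)) = 0.0098·log₂(0.0098/0.2365) = -0.04501
  P(2)·log₂(P(2)/Q(2)) = 0.2273·log₂(0.2273/0.6299) = -0.33425
  P(3)·log₂(P(3)/Q(3)) = 0.6697·log₂(0.6697/0.0903) = 1.93591
  P(4)·log₂(P(4)/Q(4)) = 0.0098·log₂(0.0098/0.0333) = -0.01729
  P(5)·log₂(P(5)/Q(5)) = 0.0834·log₂(0.0834/0.01) = 0.25521

D_KL(P||Q) = -0.04501 - 0.33425 + 1.93591 - 0.01729 + 0.25521 = 1.79457 ≈ 1.7946 bits

D_KL(Q||P) = Σ Q(x) log₂(Q(x)/P(x))

Computing term by term:
  Q(1)·log₂(Q(1)/P(1)) = 0.2365·log₂(0.2365/0.0098) = 1.08622
  Q(2)·log₂(Q(2)/P(2)) = 0.6299·log₂(0.6299/0.2273) = 0.92628
  Q(3)·log₂(Q(3)/P(3)) = 0.0903·log₂(0.0903/0.6697) = -0.26103
  Q(4)·log₂(Q(4)/P(4)) = 0.0333·log₂(0.0333/0.0098) = 0.05876
  Q(5)·log₂(Q(5)/P(5)) = 0.01·log₂(0.01/0.0834) = -0.03060

D_KL(Q||P) = 1.08622 + 0.92628 - 0.26103 + 0.05876 - 0.03060 = 1.77963 ≈ 1.7796 bits

These are NOT equal (difference: 0.0150 bits). KL divergence is asymmetric: D_KL(P||Q) ≠ D_KL(Q||P) in general.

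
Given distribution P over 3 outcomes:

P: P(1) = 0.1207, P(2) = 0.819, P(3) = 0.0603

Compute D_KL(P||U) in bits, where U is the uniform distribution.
0.7365 bits

U(i) = 1/3 for all i

D_KL(P||U) = Σ P(x) log₂(P(x) / (1/3))
           = Σ P(x) log₂(P(x)) + log₂(3)
           = log₂(3) - H(P)

H(P) = -Σ P(x) log₂(P(x)):
  -P(1)·log₂(P(1)) = -(0.1207)·log₂(0.1207) = 0.36820
  -P(2)·log₂(P(2)) = -(0.819)·log₂(0.819) = 0.23592
  -P(3)·log₂(P(3)) = -(0.0603)·log₂(0.0603) = 0.24432
H(P) = 0.36820 + 0.23592 + 0.24432 = 0.84844 bits

log₂(3) = 1.58496 bits

D_KL(P||U) = 1.58496 - 0.84844 = 0.73652 ≈ 0.7365 bits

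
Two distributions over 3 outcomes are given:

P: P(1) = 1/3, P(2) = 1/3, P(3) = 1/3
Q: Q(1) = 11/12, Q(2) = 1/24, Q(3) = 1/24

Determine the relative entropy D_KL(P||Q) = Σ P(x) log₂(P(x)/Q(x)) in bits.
1.5135 bits

D_KL(P||Q) = Σ P(x) log₂(P(x)/Q(x))

Computing term by term:
  P(1)·log₂(P(1)/Q(1)) = (1/3)·log₂((1/3)/(11/12)) = -0.48648
  P(2)·log₂(P(2)/Q(2)) = (1/3)·log₂((1/3)/(1/24)) = 1.00000
  P(3)·log₂(P(3)/Q(3)) = (1/3)·log₂((1/3)/(1/24)) = 1.00000

D_KL(P||Q) = -0.48648 + 1.00000 + 1.00000 = 1.51352 ≈ 1.5135 bits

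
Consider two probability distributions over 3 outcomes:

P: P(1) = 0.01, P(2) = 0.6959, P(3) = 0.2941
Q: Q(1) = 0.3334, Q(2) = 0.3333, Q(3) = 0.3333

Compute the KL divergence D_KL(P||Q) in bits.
0.6354 bits

D_KL(P||Q) = Σ P(x) log₂(P(x)/Q(x))

Computing term by term:
  P(1)·log₂(P(1)/Q(1)) = 0.01·log₂(0.01/0.3334) = -0.05059
  P(2)·log₂(P(2)/Q(2)) = 0.6959·log₂(0.6959/0.3333) = 0.73909
  P(3)·log₂(P(3)/Q(3)) = 0.2941·log₂(0.2941/0.3333) = -0.05309

D_KL(P||Q) = -0.05059 + 0.73909 - 0.05309 = 0.63541 ≈ 0.6354 bits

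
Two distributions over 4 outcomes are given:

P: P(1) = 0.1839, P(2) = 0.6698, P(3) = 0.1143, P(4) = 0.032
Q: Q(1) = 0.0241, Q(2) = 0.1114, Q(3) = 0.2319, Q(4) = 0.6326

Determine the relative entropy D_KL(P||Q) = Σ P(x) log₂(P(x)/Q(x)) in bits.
2.0182 bits

D_KL(P||Q) = Σ P(x) log₂(P(x)/Q(x))

Computing term by term:
  P(1)·log₂(P(1)/Q(1)) = 0.1839·log₂(0.1839/0.0241) = 0.53916
  P(2)·log₂(P(2)/Q(2)) = 0.6698·log₂(0.6698/0.1114) = 1.73343
  P(3)·log₂(P(3)/Q(3)) = 0.1143·log₂(0.1143/0.2319) = -0.11666
  P(4)·log₂(P(4)/Q(4)) = 0.032·log₂(0.032/0.6326) = -0.13776

D_KL(P||Q) = 0.53916 + 1.73343 - 0.11666 - 0.13776 = 2.01817 ≈ 2.0182 bits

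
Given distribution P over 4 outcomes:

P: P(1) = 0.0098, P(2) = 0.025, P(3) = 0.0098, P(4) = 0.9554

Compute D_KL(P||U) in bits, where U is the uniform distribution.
1.6733 bits

U(i) = 1/4 for all i

D_KL(P||U) = Σ P(x) log₂(P(x) / (1/4))
           = Σ P(x) log₂(P(x)) + log₂(4)
           = log₂(4) - H(P)

H(P) = -Σ P(x) log₂(P(x)):
  -P(1)·log₂(P(1)) = -(0.0098)·log₂(0.0098) = 0.06540
  -P(2)·log₂(P(2)) = -(0.025)·log₂(0.025) = 0.13305
  -P(3)·log₂(P(3)) = -(0.0098)·log₂(0.0098) = 0.06540
  -P(4)·log₂(P(4)) = -(0.9554)·log₂(0.9554) = 0.06289
H(P) = 0.06540 + 0.13305 + 0.06540 + 0.06289 = 0.32674 bits

log₂(4) = 2.00000 bits

D_KL(P||U) = 2.00000 - 0.32674 = 1.67326 ≈ 1.6733 bits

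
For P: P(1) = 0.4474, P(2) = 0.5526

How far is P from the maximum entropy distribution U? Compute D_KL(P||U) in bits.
0.0080 bits

U(i) = 1/2 for all i

D_KL(P||U) = Σ P(x) log₂(P(x) / (1/2))
           = Σ P(x) log₂(P(x)) + log₂(2)
           = log₂(2) - H(P)

H(P) = -Σ P(x) log₂(P(x)):
  -P(1)·log₂(P(1)) = -(0.4474)·log₂(0.4474) = 0.51915
  -P(2)·log₂(P(2)) = -(0.5526)·log₂(0.5526) = 0.47286
H(P) = 0.51915 + 0.47286 = 0.99201 bits

log₂(2) = 1.00000 bits

D_KL(P||U) = 1.00000 - 0.99201 = 0.00799 ≈ 0.0080 bits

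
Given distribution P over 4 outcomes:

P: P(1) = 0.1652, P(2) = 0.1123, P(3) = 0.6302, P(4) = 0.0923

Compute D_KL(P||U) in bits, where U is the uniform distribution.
0.4795 bits

U(i) = 1/4 for all i

D_KL(P||U) = Σ P(x) log₂(P(x) / (1/4))
           = Σ P(x) log₂(P(x)) + log₂(4)
           = log₂(4) - H(P)

H(P) = -Σ P(x) log₂(P(x)):
  -P(1)·log₂(P(1)) = -(0.1652)·log₂(0.1652) = 0.42914
  -P(2)·log₂(P(2)) = -(0.1123)·log₂(0.1123) = 0.35426
  -P(3)·log₂(P(3)) = -(0.6302)·log₂(0.6302) = 0.41979
  -P(4)·log₂(P(4)) = -(0.0923)·log₂(0.0923) = 0.31728
H(P) = 0.42914 + 0.35426 + 0.41979 + 0.31728 = 1.52047 bits

log₂(4) = 2.00000 bits

D_KL(P||U) = 2.00000 - 1.52047 = 0.47953 ≈ 0.4795 bits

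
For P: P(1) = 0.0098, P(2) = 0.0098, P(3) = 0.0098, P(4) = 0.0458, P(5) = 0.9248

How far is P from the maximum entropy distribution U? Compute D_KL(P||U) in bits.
1.8177 bits

U(i) = 1/5 for all i

D_KL(P||U) = Σ P(x) log₂(P(x) / (1/5))
           = Σ P(x) log₂(P(x)) + log₂(5)
           = log₂(5) - H(P)

H(P) = -Σ P(x) log₂(P(x)):
  -P(1)·log₂(P(1)) = -(0.0098)·log₂(0.0098) = 0.06540
  -P(2)·log₂(P(2)) = -(0.0098)·log₂(0.0098) = 0.06540
  -P(3)·log₂(P(3)) = -(0.0098)·log₂(0.0098) = 0.06540
  -P(4)·log₂(P(4)) = -(0.0458)·log₂(0.0458) = 0.20374
  -P(5)·log₂(P(5)) = -(0.9248)·log₂(0.9248) = 0.10431
H(P) = 0.06540 + 0.06540 + 0.06540 + 0.20374 + 0.10431 = 0.50425 bits

log₂(5) = 2.32193 bits

D_KL(P||U) = 2.32193 - 0.50425 = 1.81768 ≈ 1.8177 bits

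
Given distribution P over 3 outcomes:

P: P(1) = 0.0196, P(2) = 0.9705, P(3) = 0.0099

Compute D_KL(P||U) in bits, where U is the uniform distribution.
1.3659 bits

U(i) = 1/3 for all i

D_KL(P||U) = Σ P(x) log₂(P(x) / (1/3))
           = Σ P(x) log₂(P(x)) + log₂(3)
           = log₂(3) - H(P)

H(P) = -Σ P(x) log₂(P(x)):
  -P(1)·log₂(P(1)) = -(0.0196)·log₂(0.0196) = 0.11119
  -P(2)·log₂(P(2)) = -(0.9705)·log₂(0.9705) = 0.04193
  -P(3)·log₂(P(3)) = -(0.0099)·log₂(0.0099) = 0.06592
H(P) = 0.11119 + 0.04193 + 0.06592 = 0.21904 bits

log₂(3) = 1.58496 bits

D_KL(P||U) = 1.58496 - 0.21904 = 1.36592 ≈ 1.3659 bits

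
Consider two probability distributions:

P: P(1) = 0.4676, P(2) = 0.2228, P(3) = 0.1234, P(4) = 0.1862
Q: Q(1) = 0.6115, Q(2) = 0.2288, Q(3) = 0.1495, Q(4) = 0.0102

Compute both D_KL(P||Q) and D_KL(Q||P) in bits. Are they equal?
D_KL(P||Q) = 0.5565 bits, D_KL(Q||P) = 0.2441 bits. No, they are not equal.

D_KL(P||Q) = Σ P(x) log₂(P(x)/Q(x))

Computing term by term:
  P(1)·log₂(P(1)/Q(1)) = 0.4676·log₂(0.4676/0.6115) = -0.18100
  P(2)·log₂(P(2)/Q(2)) = 0.2228·log₂(0.2228/0.2288) = -0.00854
  P(3)·log₂(P(3)/Q(3)) = 0.1234·log₂(0.1234/0.1495) = -0.03416
  P(4)·log₂(P(4)/Q(4)) = 0.1862·log₂(0.1862/0.0102) = 0.78022

D_KL(P||Q) = -0.18100 - 0.00854 - 0.03416 + 0.78022 = 0.55652 ≈ 0.5565 bits

D_KL(Q||P) = Σ Q(x) log₂(Q(x)/P(x))

Computing term by term:
  Q(1)·log₂(Q(1)/P(1)) = 0.6115·log₂(0.6115/0.4676) = 0.23670
  Q(2)·log₂(Q(2)/P(2)) = 0.2288·log₂(0.2288/0.2228) = 0.00877
  Q(3)·log₂(Q(3)/P(3)) = 0.1495·log₂(0.1495/0.1234) = 0.04138
  Q(4)·log₂(Q(4)/P(4)) = 0.0102·log₂(0.0102/0.1862) = -0.04274

D_KL(Q||P) = 0.23670 + 0.00877 + 0.04138 - 0.04274 = 0.24411 ≈ 0.2441 bits

These are NOT equal (difference: 0.3124 bits). KL divergence is asymmetric: D_KL(P||Q) ≠ D_KL(Q||P) in general.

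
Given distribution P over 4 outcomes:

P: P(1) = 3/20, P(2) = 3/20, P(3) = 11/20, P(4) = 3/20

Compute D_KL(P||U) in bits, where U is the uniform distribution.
0.2940 bits

U(i) = 1/4 for all i

D_KL(P||U) = Σ P(x) log₂(P(x) / (1/4))
           = Σ P(x) log₂(P(x)) + log₂(4)
           = log₂(4) - H(P)

H(P) = -Σ P(x) log₂(P(x)):
  -P(1)·log₂(P(1)) = -(3/20)·log₂(3/20) = 0.41054
  -P(2)·log₂(P(2)) = -(3/20)·log₂(3/20) = 0.41054
  -P(3)·log₂(P(3)) = -(11/20)·log₂(11/20) = 0.47437
  -P(4)·log₂(P(4)) = -(3/20)·log₂(3/20) = 0.41054
H(P) = 0.41054 + 0.41054 + 0.47437 + 0.41054 = 1.70599 bits

log₂(4) = 2.00000 bits

D_KL(P||U) = 2.00000 - 1.70599 = 0.29401 ≈ 0.2940 bits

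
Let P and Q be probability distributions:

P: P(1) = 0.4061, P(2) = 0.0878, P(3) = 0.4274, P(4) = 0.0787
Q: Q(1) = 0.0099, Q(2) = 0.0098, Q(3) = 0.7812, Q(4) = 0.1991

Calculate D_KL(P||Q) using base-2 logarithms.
1.9765 bits

D_KL(P||Q) = Σ P(x) log₂(P(x)/Q(x))

Computing term by term:
  P(1)·log₂(P(1)/Q(1)) = 0.4061·log₂(0.4061/0.0099) = 2.17599
  P(2)·log₂(P(2)/Q(2)) = 0.0878·log₂(0.0878/0.0098) = 0.27774
  P(3)·log₂(P(3)/Q(3)) = 0.4274·log₂(0.4274/0.7812) = -0.37188
  P(4)·log₂(P(4)/Q(4)) = 0.0787·log₂(0.0787/0.1991) = -0.10538

D_KL(P||Q) = 2.17599 + 0.27774 - 0.37188 - 0.10538 = 1.97647 ≈ 1.9765 bits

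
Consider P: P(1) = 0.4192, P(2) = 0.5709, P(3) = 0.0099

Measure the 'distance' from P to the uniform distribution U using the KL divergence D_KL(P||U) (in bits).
0.5316 bits

U(i) = 1/3 for all i

D_KL(P||U) = Σ P(x) log₂(P(x) / (1/3))
           = Σ P(x) log₂(P(x)) + log₂(3)
           = log₂(3) - H(P)

H(P) = -Σ P(x) log₂(P(x)):
  -P(1)·log₂(P(1)) = -(0.4192)·log₂(0.4192) = 0.52580
  -P(2)·log₂(P(2)) = -(0.5709)·log₂(0.5709) = 0.46168
  -P(3)·log₂(P(3)) = -(0.0099)·log₂(0.0099) = 0.06592
H(P) = 0.52580 + 0.46168 + 0.06592 = 1.05340 bits

log₂(3) = 1.58496 bits

D_KL(P||U) = 1.58496 - 1.05340 = 0.53156 ≈ 0.5316 bits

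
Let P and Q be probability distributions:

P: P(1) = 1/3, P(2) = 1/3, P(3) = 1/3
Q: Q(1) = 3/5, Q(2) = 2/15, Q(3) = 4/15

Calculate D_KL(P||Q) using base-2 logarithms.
0.2653 bits

D_KL(P||Q) = Σ P(x) log₂(P(x)/Q(x))

Computing term by term:
  P(1)·log₂(P(1)/Q(1)) = (1/3)·log₂((1/3)/(3/5)) = -0.28267
  P(2)·log₂(P(2)/Q(2)) = (1/3)·log₂((1/3)/(2/15)) = 0.44064
  P(3)·log₂(P(3)/Q(3)) = (1/3)·log₂((1/3)/(4/15)) = 0.10731

D_KL(P||Q) = -0.28267 + 0.44064 + 0.10731 = 0.26528 ≈ 0.2653 bits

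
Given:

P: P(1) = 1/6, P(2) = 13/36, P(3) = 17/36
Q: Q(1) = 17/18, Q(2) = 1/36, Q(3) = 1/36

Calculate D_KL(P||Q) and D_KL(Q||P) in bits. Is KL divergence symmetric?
D_KL(P||Q) = 2.8494 bits, D_KL(Q||P) = 2.1471 bits. No, KL divergence is not symmetric.

D_KL(P||Q) = Σ P(x) log₂(P(x)/Q(x))

Computing term by term:
  P(1)·log₂(P(1)/Q(1)) = (1/6)·log₂((1/6)/(17/18)) = -0.41708
  P(2)·log₂(P(2)/Q(2)) = (13/36)·log₂((13/36)/(1/36)) = 1.33627
  P(3)·log₂(P(3)/Q(3)) = (17/36)·log₂((17/36)/(1/36)) = 1.93019

D_KL(P||Q) = -0.41708 + 1.33627 + 1.93019 = 2.84938 ≈ 2.8494 bits

D_KL(Q||P) = Σ Q(x) log₂(Q(x)/P(x))

Computing term by term:
  Q(1)·log₂(Q(1)/P(1)) = (17/18)·log₂((17/18)/(1/6)) = 2.36347
  Q(2)·log₂(Q(2)/P(2)) = (1/36)·log₂((1/36)/(13/36)) = -0.10279
  Q(3)·log₂(Q(3)/P(3)) = (1/36)·log₂((1/36)/(17/36)) = -0.11354

D_KL(Q||P) = 2.36347 - 0.10279 - 0.11354 = 2.14714 ≈ 2.1471 bits

These are NOT equal (difference: 0.7023 bits). KL divergence is asymmetric: D_KL(P||Q) ≠ D_KL(Q||P) in general.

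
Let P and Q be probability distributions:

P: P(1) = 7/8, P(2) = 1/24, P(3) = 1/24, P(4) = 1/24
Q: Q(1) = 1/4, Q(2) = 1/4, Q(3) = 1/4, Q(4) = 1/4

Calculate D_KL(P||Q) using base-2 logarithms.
1.2583 bits

D_KL(P||Q) = Σ P(x) log₂(P(x)/Q(x))

Computing term by term:
  P(1)·log₂(P(1)/Q(1)) = (7/8)·log₂((7/8)/(1/4)) = 1.58144
  P(2)·log₂(P(2)/Q(2)) = (1/24)·log₂((1/24)/(1/4)) = -0.10771
  P(3)·log₂(P(3)/Q(3)) = (1/24)·log₂((1/24)/(1/4)) = -0.10771
  P(4)·log₂(P(4)/Q(4)) = (1/24)·log₂((1/24)/(1/4)) = -0.10771

D_KL(P||Q) = 1.58144 - 0.10771 - 0.10771 - 0.10771 = 1.25831 ≈ 1.2583 bits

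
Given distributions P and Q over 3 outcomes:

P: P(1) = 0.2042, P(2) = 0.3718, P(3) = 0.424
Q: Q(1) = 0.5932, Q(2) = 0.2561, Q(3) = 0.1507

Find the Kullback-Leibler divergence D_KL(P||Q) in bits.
0.5186 bits

D_KL(P||Q) = Σ P(x) log₂(P(x)/Q(x))

Computing term by term:
  P(1)·log₂(P(1)/Q(1)) = 0.2042·log₂(0.2042/0.5932) = -0.31417
  P(2)·log₂(P(2)/Q(2)) = 0.3718·log₂(0.3718/0.2561) = 0.19996
  P(3)·log₂(P(3)/Q(3)) = 0.424·log₂(0.424/0.1507) = 0.63277

D_KL(P||Q) = -0.31417 + 0.19996 + 0.63277 = 0.51856 ≈ 0.5186 bits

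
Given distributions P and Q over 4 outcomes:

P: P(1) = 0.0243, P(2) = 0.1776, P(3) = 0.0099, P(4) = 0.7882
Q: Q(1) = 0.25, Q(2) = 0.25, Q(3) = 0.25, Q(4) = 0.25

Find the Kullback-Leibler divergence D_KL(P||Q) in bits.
1.0903 bits

D_KL(P||Q) = Σ P(x) log₂(P(x)/Q(x))

Computing term by term:
  P(1)·log₂(P(1)/Q(1)) = 0.0243·log₂(0.0243/0.25) = -0.08172
  P(2)·log₂(P(2)/Q(2)) = 0.1776·log₂(0.1776/0.25) = -0.08761
  P(3)·log₂(P(3)/Q(3)) = 0.0099·log₂(0.0099/0.25) = -0.04612
  P(4)·log₂(P(4)/Q(4)) = 0.7882·log₂(0.7882/0.25) = 1.30576

D_KL(P||Q) = -0.08172 - 0.08761 - 0.04612 + 1.30576 = 1.09031 ≈ 1.0903 bits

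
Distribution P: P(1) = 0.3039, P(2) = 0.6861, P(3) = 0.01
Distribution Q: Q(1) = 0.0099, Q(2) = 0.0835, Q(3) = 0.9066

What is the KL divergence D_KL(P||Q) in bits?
3.5210 bits

D_KL(P||Q) = Σ P(x) log₂(P(x)/Q(x))

Computing term by term:
  P(1)·log₂(P(1)/Q(1)) = 0.3039·log₂(0.3039/0.0099) = 1.50127
  P(2)·log₂(P(2)/Q(2)) = 0.6861·log₂(0.6861/0.0835) = 2.08476
  P(3)·log₂(P(3)/Q(3)) = 0.01·log₂(0.01/0.9066) = -0.06502

D_KL(P||Q) = 1.50127 + 2.08476 - 0.06502 = 3.52101 ≈ 3.5210 bits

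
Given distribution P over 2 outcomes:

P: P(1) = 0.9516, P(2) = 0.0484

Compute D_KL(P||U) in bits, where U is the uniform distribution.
0.7204 bits

U(i) = 1/2 for all i

D_KL(P||U) = Σ P(x) log₂(P(x) / (1/2))
           = Σ P(x) log₂(P(x)) + log₂(2)
           = log₂(2) - H(P)

H(P) = -Σ P(x) log₂(P(x)):
  -P(1)·log₂(P(1)) = -(0.9516)·log₂(0.9516) = 0.06811
  -P(2)·log₂(P(2)) = -(0.0484)·log₂(0.0484) = 0.21145
H(P) = 0.06811 + 0.21145 = 0.27956 bits

log₂(2) = 1.00000 bits

D_KL(P||U) = 1.00000 - 0.27956 = 0.72044 ≈ 0.7204 bits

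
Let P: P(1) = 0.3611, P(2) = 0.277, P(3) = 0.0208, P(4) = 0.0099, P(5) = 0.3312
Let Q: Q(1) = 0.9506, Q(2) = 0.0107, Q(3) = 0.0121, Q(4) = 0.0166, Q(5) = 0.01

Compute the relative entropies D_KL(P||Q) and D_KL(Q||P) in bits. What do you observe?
D_KL(P||Q) = 2.4774 bits, D_KL(Q||P) = 1.2297 bits. The two directions give different values (D_KL(P||Q) exceeds D_KL(Q||P) by 1.2477 bits): KL divergence is asymmetric.

D_KL(P||Q) = Σ P(x) log₂(P(x)/Q(x))

Computing term by term:
  P(1)·log₂(P(1)/Q(1)) = 0.3611·log₂(0.3611/0.9506) = -0.50425
  P(2)·log₂(P(2)/Q(2)) = 0.277·log₂(0.277/0.0107) = 1.30029
  P(3)·log₂(P(3)/Q(3)) = 0.0208·log₂(0.0208/0.0121) = 0.01626
  P(4)·log₂(P(4)/Q(4)) = 0.0099·log₂(0.0099/0.0166) = -0.00738
  P(5)·log₂(P(5)/Q(5)) = 0.3312·log₂(0.3312/0.01) = 1.67244

D_KL(P||Q) = -0.50425 + 1.30029 + 0.01626 - 0.00738 + 1.67244 = 2.47736 ≈ 2.4774 bits

D_KL(Q||P) = Σ Q(x) log₂(Q(x)/P(x))

Computing term by term:
  Q(1)·log₂(Q(1)/P(1)) = 0.9506·log₂(0.9506/0.3611) = 1.32746
  Q(2)·log₂(Q(2)/P(2)) = 0.0107·log₂(0.0107/0.277) = -0.05023
  Q(3)·log₂(Q(3)/P(3)) = 0.0121·log₂(0.0121/0.0208) = -0.00946
  Q(4)·log₂(Q(4)/P(4)) = 0.0166·log₂(0.0166/0.0099) = 0.01238
  Q(5)·log₂(Q(5)/P(5)) = 0.01·log₂(0.01/0.3312) = -0.05050

D_KL(Q||P) = 1.32746 - 0.05023 - 0.00946 + 0.01238 - 0.05050 = 1.22965 ≈ 1.2297 bits

These are NOT equal (difference: 1.2477 bits). KL divergence is asymmetric: D_KL(P||Q) ≠ D_KL(Q||P) in general.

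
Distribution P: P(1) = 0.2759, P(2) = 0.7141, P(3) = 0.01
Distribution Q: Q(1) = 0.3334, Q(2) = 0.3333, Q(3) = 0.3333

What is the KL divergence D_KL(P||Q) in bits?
0.6591 bits

D_KL(P||Q) = Σ P(x) log₂(P(x)/Q(x))

Computing term by term:
  P(1)·log₂(P(1)/Q(1)) = 0.2759·log₂(0.2759/0.3334) = -0.07535
  P(2)·log₂(P(2)/Q(2)) = 0.7141·log₂(0.7141/0.3333) = 0.78501
  P(3)·log₂(P(3)/Q(3)) = 0.01·log₂(0.01/0.3333) = -0.05059

D_KL(P||Q) = -0.07535 + 0.78501 - 0.05059 = 0.65907 ≈ 0.6591 bits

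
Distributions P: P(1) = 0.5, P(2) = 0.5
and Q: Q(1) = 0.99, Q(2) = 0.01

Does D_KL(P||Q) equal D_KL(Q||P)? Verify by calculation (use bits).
D_KL(P||Q) = 2.3292 bits, D_KL(Q||P) = 0.9192 bits. No — D_KL(P||Q) ≠ D_KL(Q||P) for this pair.

D_KL(P||Q) = Σ P(x) log₂(P(x)/Q(x))

Computing term by term:
  P(1)·log₂(P(1)/Q(1)) = 0.5·log₂(0.5/0.99) = -0.49275
  P(2)·log₂(P(2)/Q(2)) = 0.5·log₂(0.5/0.01) = 2.82193

D_KL(P||Q) = -0.49275 + 2.82193 = 2.32918 ≈ 2.3292 bits

D_KL(Q||P) = Σ Q(x) log₂(Q(x)/P(x))

Computing term by term:
  Q(1)·log₂(Q(1)/P(1)) = 0.99·log₂(0.99/0.5) = 0.97565
  Q(2)·log₂(Q(2)/P(2)) = 0.01·log₂(0.01/0.5) = -0.05644

D_KL(Q||P) = 0.97565 - 0.05644 = 0.91921 ≈ 0.9192 bits

These are NOT equal (difference: 1.4100 bits). KL divergence is asymmetric: D_KL(P||Q) ≠ D_KL(Q||P) in general.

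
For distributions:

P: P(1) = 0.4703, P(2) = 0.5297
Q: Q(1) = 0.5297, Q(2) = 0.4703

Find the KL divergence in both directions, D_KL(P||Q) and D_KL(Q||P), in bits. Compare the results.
D_KL(P||Q) = 0.0102 bits, D_KL(Q||P) = 0.0102 bits. The two directions give exactly the same value for this pair.

D_KL(P||Q) = Σ P(x) log₂(P(x)/Q(x))

Computing term by term:
  P(1)·log₂(P(1)/Q(1)) = 0.4703·log₂(0.4703/0.5297) = -0.08070
  P(2)·log₂(P(2)/Q(2)) = 0.5297·log₂(0.5297/0.4703) = 0.09089

D_KL(P||Q) = -0.08070 + 0.09089 = 0.01019 ≈ 0.0102 bits

D_KL(Q||P) = Σ Q(x) log₂(Q(x)/P(x))

Computing term by term:
  Q(1)·log₂(Q(1)/P(1)) = 0.5297·log₂(0.5297/0.4703) = 0.09089
  Q(2)·log₂(Q(2)/P(2)) = 0.4703·log₂(0.4703/0.5297) = -0.08070

D_KL(Q||P) = 0.09089 - 0.08070 = 0.01019 ≈ 0.0102 bits

These ARE equal here. Q is P with outcomes relabeled (Q(1) = P(2), Q(2) = P(1)) by a relabeling that is its own inverse, so the two sums contain exactly the same terms in a different order. This is a special case — KL divergence is not symmetric in general: D_KL(P||Q) ≠ D_KL(Q||P) for most P, Q.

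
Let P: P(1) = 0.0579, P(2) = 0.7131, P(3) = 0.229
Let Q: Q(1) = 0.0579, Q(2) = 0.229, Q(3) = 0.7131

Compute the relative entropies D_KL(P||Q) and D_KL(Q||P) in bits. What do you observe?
D_KL(P||Q) = 0.7933 bits, D_KL(Q||P) = 0.7933 bits. The two directions give the same value here, because Q is a self-inverse relabeling of P; in general KL divergence is asymmetric.

D_KL(P||Q) = Σ P(x) log₂(P(x)/Q(x))

Computing term by term:
  P(1)·log₂(P(1)/Q(1)) = 0.0579·log₂(0.0579/0.0579) = 0.00000
  P(2)·log₂(P(2)/Q(2)) = 0.7131·log₂(0.7131/0.229) = 1.16860
  P(3)·log₂(P(3)/Q(3)) = 0.229·log₂(0.229/0.7131) = -0.37528

D_KL(P||Q) = 0.00000 + 1.16860 - 0.37528 = 0.79332 ≈ 0.7933 bits

D_KL(Q||P) = Σ Q(x) log₂(Q(x)/P(x))

Computing term by term:
  Q(1)·log₂(Q(1)/P(1)) = 0.0579·log₂(0.0579/0.0579) = 0.00000
  Q(2)·log₂(Q(2)/P(2)) = 0.229·log₂(0.229/0.7131) = -0.37528
  Q(3)·log₂(Q(3)/P(3)) = 0.7131·log₂(0.7131/0.229) = 1.16860

D_KL(Q||P) = 0.00000 - 0.37528 + 1.16860 = 0.79332 ≈ 0.7933 bits

These ARE equal here. Q is P with outcomes relabeled (Q(2) = P(3), Q(3) = P(2)) by a relabeling that is its own inverse, so the two sums contain exactly the same terms in a different order. This is a special case — KL divergence is not symmetric in general: D_KL(P||Q) ≠ D_KL(Q||P) for most P, Q.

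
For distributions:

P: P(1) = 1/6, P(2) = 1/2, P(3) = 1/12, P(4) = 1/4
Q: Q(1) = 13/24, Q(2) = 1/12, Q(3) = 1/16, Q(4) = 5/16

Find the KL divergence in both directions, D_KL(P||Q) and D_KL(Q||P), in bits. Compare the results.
D_KL(P||Q) = 0.9632 bits, D_KL(Q||P) = 0.7803 bits. D_KL(P||Q) is larger than D_KL(Q||P) by 0.1829 bits; the two directions differ.

D_KL(P||Q) = Σ P(x) log₂(P(x)/Q(x))

Computing term by term:
  P(1)·log₂(P(1)/Q(1)) = (1/6)·log₂((1/6)/(13/24)) = -0.28341
  P(2)·log₂(P(2)/Q(2)) = (1/2)·log₂((1/2)/(1/12)) = 1.29248
  P(3)·log₂(P(3)/Q(3)) = (1/12)·log₂((1/12)/(1/16)) = 0.03459
  P(4)·log₂(P(4)/Q(4)) = (1/4)·log₂((1/4)/(5/16)) = -0.08048

D_KL(P||Q) = -0.28341 + 1.29248 + 0.03459 - 0.08048 = 0.96318 ≈ 0.9632 bits

D_KL(Q||P) = Σ Q(x) log₂(Q(x)/P(x))

Computing term by term:
  Q(1)·log₂(Q(1)/P(1)) = (13/24)·log₂((13/24)/(1/6)) = 0.92107
  Q(2)·log₂(Q(2)/P(2)) = (1/12)·log₂((1/12)/(1/2)) = -0.21541
  Q(3)·log₂(Q(3)/P(3)) = (1/16)·log₂((1/16)/(1/12)) = -0.02594
  Q(4)·log₂(Q(4)/P(4)) = (5/16)·log₂((5/16)/(1/4)) = 0.10060

D_KL(Q||P) = 0.92107 - 0.21541 - 0.02594 + 0.10060 = 0.78032 ≈ 0.7803 bits

These are NOT equal (difference: 0.1829 bits). KL divergence is asymmetric: D_KL(P||Q) ≠ D_KL(Q||P) in general.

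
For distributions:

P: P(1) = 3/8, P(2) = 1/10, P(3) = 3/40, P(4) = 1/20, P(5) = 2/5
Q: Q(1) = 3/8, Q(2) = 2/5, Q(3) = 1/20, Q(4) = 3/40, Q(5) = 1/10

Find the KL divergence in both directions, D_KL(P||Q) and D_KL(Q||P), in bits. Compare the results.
D_KL(P||Q) = 0.6146 bits, D_KL(Q||P) = 0.6146 bits. The two directions give exactly the same value for this pair.

D_KL(P||Q) = Σ P(x) log₂(P(x)/Q(x))

Computing term by term:
  P(1)·log₂(P(1)/Q(1)) = (3/8)·log₂((3/8)/(3/8)) = 0.00000
  P(2)·log₂(P(2)/Q(2)) = (1/10)·log₂((1/10)/(2/5)) = -0.20000
  P(3)·log₂(P(3)/Q(3)) = (3/40)·log₂((3/40)/(1/20)) = 0.04387
  P(4)·log₂(P(4)/Q(4)) = (1/20)·log₂((1/20)/(3/40)) = -0.02925
  P(5)·log₂(P(5)/Q(5)) = (2/5)·log₂((2/5)/(1/10)) = 0.80000

D_KL(P||Q) = 0.00000 - 0.20000 + 0.04387 - 0.02925 + 0.80000 = 0.61462 ≈ 0.6146 bits

D_KL(Q||P) = Σ Q(x) log₂(Q(x)/P(x))

Computing term by term:
  Q(1)·log₂(Q(1)/P(1)) = (3/8)·log₂((3/8)/(3/8)) = 0.00000
  Q(2)·log₂(Q(2)/P(2)) = (2/5)·log₂((2/5)/(1/10)) = 0.80000
  Q(3)·log₂(Q(3)/P(3)) = (1/20)·log₂((1/20)/(3/40)) = -0.02925
  Q(4)·log₂(Q(4)/P(4)) = (3/40)·log₂((3/40)/(1/20)) = 0.04387
  Q(5)·log₂(Q(5)/P(5)) = (1/10)·log₂((1/10)/(2/5)) = -0.20000

D_KL(Q||P) = 0.00000 + 0.80000 - 0.02925 + 0.04387 - 0.20000 = 0.61462 ≈ 0.6146 bits

These ARE equal here. Q is P with outcomes relabeled (Q(2) = P(5), Q(3) = P(4), Q(4) = P(3), Q(5) = P(2)) by a relabeling that is its own inverse, so the two sums contain exactly the same terms in a different order. This is a special case — KL divergence is not symmetric in general: D_KL(P||Q) ≠ D_KL(Q||P) for most P, Q.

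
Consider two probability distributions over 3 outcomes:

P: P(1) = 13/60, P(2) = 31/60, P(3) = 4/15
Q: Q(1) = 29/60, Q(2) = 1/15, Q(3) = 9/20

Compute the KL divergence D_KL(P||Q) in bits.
1.0742 bits

D_KL(P||Q) = Σ P(x) log₂(P(x)/Q(x))

Computing term by term:
  P(1)·log₂(P(1)/Q(1)) = (13/60)·log₂((13/60)/(29/60)) = -0.25080
  P(2)·log₂(P(2)/Q(2)) = (31/60)·log₂((31/60)/(1/15)) = 1.52633
  P(3)·log₂(P(3)/Q(3)) = (4/15)·log₂((4/15)/(9/20)) = -0.20130

D_KL(P||Q) = -0.25080 + 1.52633 - 0.20130 = 1.07423 ≈ 1.0742 bits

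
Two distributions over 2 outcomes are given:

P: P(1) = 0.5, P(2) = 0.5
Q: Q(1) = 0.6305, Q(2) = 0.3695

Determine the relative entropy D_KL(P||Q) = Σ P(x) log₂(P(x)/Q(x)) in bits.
0.0509 bits

D_KL(P||Q) = Σ P(x) log₂(P(x)/Q(x))

Computing term by term:
  P(1)·log₂(P(1)/Q(1)) = 0.5·log₂(0.5/0.6305) = -0.16728
  P(2)·log₂(P(2)/Q(2)) = 0.5·log₂(0.5/0.3695) = 0.21818

D_KL(P||Q) = -0.16728 + 0.21818 = 0.05090 ≈ 0.0509 bits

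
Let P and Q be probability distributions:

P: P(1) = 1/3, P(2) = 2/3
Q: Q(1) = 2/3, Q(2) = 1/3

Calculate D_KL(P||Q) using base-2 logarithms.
0.3333 bits

D_KL(P||Q) = Σ P(x) log₂(P(x)/Q(x))

Computing term by term:
  P(1)·log₂(P(1)/Q(1)) = (1/3)·log₂((1/3)/(2/3)) = -0.33333
  P(2)·log₂(P(2)/Q(2)) = (2/3)·log₂((2/3)/(1/3)) = 0.66667

D_KL(P||Q) = -0.33333 + 0.66667 = 0.33334 ≈ 0.3333 bits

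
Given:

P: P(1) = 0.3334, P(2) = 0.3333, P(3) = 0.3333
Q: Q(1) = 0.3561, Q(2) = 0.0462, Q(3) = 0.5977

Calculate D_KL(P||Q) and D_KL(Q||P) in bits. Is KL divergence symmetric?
D_KL(P||Q) = 0.6377 bits, D_KL(Q||P) = 0.4058 bits. No, KL divergence is not symmetric.

D_KL(P||Q) = Σ P(x) log₂(P(x)/Q(x))

Computing term by term:
  P(1)·log₂(P(1)/Q(1)) = 0.3334·log₂(0.3334/0.3561) = -0.03168
  P(2)·log₂(P(2)/Q(2)) = 0.3333·log₂(0.3333/0.0462) = 0.95019
  P(3)·log₂(P(3)/Q(3)) = 0.3333·log₂(0.3333/0.5977) = -0.28084

D_KL(P||Q) = -0.03168 + 0.95019 - 0.28084 = 0.63767 ≈ 0.6377 bits

D_KL(Q||P) = Σ Q(x) log₂(Q(x)/P(x))

Computing term by term:
  Q(1)·log₂(Q(1)/P(1)) = 0.3561·log₂(0.3561/0.3334) = 0.03384
  Q(2)·log₂(Q(2)/P(2)) = 0.0462·log₂(0.0462/0.3333) = -0.13171
  Q(3)·log₂(Q(3)/P(3)) = 0.5977·log₂(0.5977/0.3333) = 0.50362

D_KL(Q||P) = 0.03384 - 0.13171 + 0.50362 = 0.40575 ≈ 0.4058 bits

These are NOT equal (difference: 0.2319 bits). KL divergence is asymmetric: D_KL(P||Q) ≠ D_KL(Q||P) in general.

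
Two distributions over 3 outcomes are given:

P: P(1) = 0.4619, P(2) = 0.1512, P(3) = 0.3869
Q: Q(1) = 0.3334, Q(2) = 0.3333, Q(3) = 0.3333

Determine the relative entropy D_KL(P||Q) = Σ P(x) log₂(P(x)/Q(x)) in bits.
0.1281 bits

D_KL(P||Q) = Σ P(x) log₂(P(x)/Q(x))

Computing term by term:
  P(1)·log₂(P(1)/Q(1)) = 0.4619·log₂(0.4619/0.3334) = 0.21724
  P(2)·log₂(P(2)/Q(2)) = 0.1512·log₂(0.1512/0.3333) = -0.17242
  P(3)·log₂(P(3)/Q(3)) = 0.3869·log₂(0.3869/0.3333) = 0.08324

D_KL(P||Q) = 0.21724 - 0.17242 + 0.08324 = 0.12806 ≈ 0.1281 bits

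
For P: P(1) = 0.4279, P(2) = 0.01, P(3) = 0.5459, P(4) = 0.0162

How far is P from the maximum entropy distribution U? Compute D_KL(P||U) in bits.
0.8364 bits

U(i) = 1/4 for all i

D_KL(P||U) = Σ P(x) log₂(P(x) / (1/4))
           = Σ P(x) log₂(P(x)) + log₂(4)
           = log₂(4) - H(P)

H(P) = -Σ P(x) log₂(P(x)):
  -P(1)·log₂(P(1)) = -(0.4279)·log₂(0.4279) = 0.52403
  -P(2)·log₂(P(2)) = -(0.01)·log₂(0.01) = 0.06644
  -P(3)·log₂(P(3)) = -(0.5459)·log₂(0.5459) = 0.47673
  -P(4)·log₂(P(4)) = -(0.0162)·log₂(0.0162) = 0.09636
H(P) = 0.52403 + 0.06644 + 0.47673 + 0.09636 = 1.16356 bits

log₂(4) = 2.00000 bits

D_KL(P||U) = 2.00000 - 1.16356 = 0.83644 ≈ 0.8364 bits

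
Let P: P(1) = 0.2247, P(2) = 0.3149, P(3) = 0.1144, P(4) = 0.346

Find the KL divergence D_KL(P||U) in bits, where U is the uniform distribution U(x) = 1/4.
0.1035 bits

U(i) = 1/4 for all i

D_KL(P||U) = Σ P(x) log₂(P(x) / (1/4))
           = Σ P(x) log₂(P(x)) + log₂(4)
           = log₂(4) - H(P)

H(P) = -Σ P(x) log₂(P(x)):
  -P(1)·log₂(P(1)) = -(0.2247)·log₂(0.2247) = 0.48399
  -P(2)·log₂(P(2)) = -(0.3149)·log₂(0.3149) = 0.52495
  -P(3)·log₂(P(3)) = -(0.1144)·log₂(0.1144) = 0.35783
  -P(4)·log₂(P(4)) = -(0.346)·log₂(0.346) = 0.52978
H(P) = 0.48399 + 0.52495 + 0.35783 + 0.52978 = 1.89655 bits

log₂(4) = 2.00000 bits

D_KL(P||U) = 2.00000 - 1.89655 = 0.10345 ≈ 0.1035 bits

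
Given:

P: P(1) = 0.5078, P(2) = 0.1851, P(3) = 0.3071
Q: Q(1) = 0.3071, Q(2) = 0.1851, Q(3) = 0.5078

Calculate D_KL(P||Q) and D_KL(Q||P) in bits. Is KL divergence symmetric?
D_KL(P||Q) = 0.1456 bits, D_KL(Q||P) = 0.1456 bits. The two values coincide for this particular pair, but no — KL divergence is not symmetric in general.

D_KL(P||Q) = Σ P(x) log₂(P(x)/Q(x))

Computing term by term:
  P(1)·log₂(P(1)/Q(1)) = 0.5078·log₂(0.5078/0.3071) = 0.36844
  P(2)·log₂(P(2)/Q(2)) = 0.1851·log₂(0.1851/0.1851) = 0.00000
  P(3)·log₂(P(3)/Q(3)) = 0.3071·log₂(0.3071/0.5078) = -0.22282

D_KL(P||Q) = 0.36844 + 0.00000 - 0.22282 = 0.14562 ≈ 0.1456 bits

D_KL(Q||P) = Σ Q(x) log₂(Q(x)/P(x))

Computing term by term:
  Q(1)·log₂(Q(1)/P(1)) = 0.3071·log₂(0.3071/0.5078) = -0.22282
  Q(2)·log₂(Q(2)/P(2)) = 0.1851·log₂(0.1851/0.1851) = 0.00000
  Q(3)·log₂(Q(3)/P(3)) = 0.5078·log₂(0.5078/0.3071) = 0.36844

D_KL(Q||P) = -0.22282 + 0.00000 + 0.36844 = 0.14562 ≈ 0.1456 bits

These ARE equal here. Q is P with outcomes relabeled (Q(1) = P(3), Q(3) = P(1)) by a relabeling that is its own inverse, so the two sums contain exactly the same terms in a different order. This is a special case — KL divergence is not symmetric in general: D_KL(P||Q) ≠ D_KL(Q||P) for most P, Q.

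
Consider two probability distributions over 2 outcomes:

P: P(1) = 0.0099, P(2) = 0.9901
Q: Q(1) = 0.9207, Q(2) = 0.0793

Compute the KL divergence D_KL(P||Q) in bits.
3.5414 bits

D_KL(P||Q) = Σ P(x) log₂(P(x)/Q(x))

Computing term by term:
  P(1)·log₂(P(1)/Q(1)) = 0.0099·log₂(0.0099/0.9207) = -0.06474
  P(2)·log₂(P(2)/Q(2)) = 0.9901·log₂(0.9901/0.0793) = 3.60612

D_KL(P||Q) = -0.06474 + 3.60612 = 3.54138 ≈ 3.5414 bits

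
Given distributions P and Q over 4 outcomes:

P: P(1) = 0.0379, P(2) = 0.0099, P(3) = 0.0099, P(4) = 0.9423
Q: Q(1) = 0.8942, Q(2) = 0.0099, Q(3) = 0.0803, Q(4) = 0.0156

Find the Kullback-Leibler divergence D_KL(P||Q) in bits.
5.3724 bits

D_KL(P||Q) = Σ P(x) log₂(P(x)/Q(x))

Computing term by term:
  P(1)·log₂(P(1)/Q(1)) = 0.0379·log₂(0.0379/0.8942) = -0.17284
  P(2)·log₂(P(2)/Q(2)) = 0.0099·log₂(0.0099/0.0099) = 0.00000
  P(3)·log₂(P(3)/Q(3)) = 0.0099·log₂(0.0099/0.0803) = -0.02990
  P(4)·log₂(P(4)/Q(4)) = 0.9423·log₂(0.9423/0.0156) = 5.57518

D_KL(P||Q) = -0.17284 + 0.00000 - 0.02990 + 5.57518 = 5.37244 ≈ 5.3724 bits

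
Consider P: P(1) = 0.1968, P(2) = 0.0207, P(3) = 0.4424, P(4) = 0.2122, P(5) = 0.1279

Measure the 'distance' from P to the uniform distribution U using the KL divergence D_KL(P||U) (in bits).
0.3700 bits

U(i) = 1/5 for all i

D_KL(P||U) = Σ P(x) log₂(P(x) / (1/5))
           = Σ P(x) log₂(P(x)) + log₂(5)
           = log₂(5) - H(P)

H(P) = -Σ P(x) log₂(P(x)):
  -P(1)·log₂(P(1)) = -(0.1968)·log₂(0.1968) = 0.46153
  -P(2)·log₂(P(2)) = -(0.0207)·log₂(0.0207) = 0.11580
  -P(3)·log₂(P(3)) = -(0.4424)·log₂(0.4424) = 0.52052
  -P(4)·log₂(P(4)) = -(0.2122)·log₂(0.2122) = 0.47459
  -P(5)·log₂(P(5)) = -(0.1279)·log₂(0.1279) = 0.37947
H(P) = 0.46153 + 0.11580 + 0.52052 + 0.47459 + 0.37947 = 1.95191 bits

log₂(5) = 2.32193 bits

D_KL(P||U) = 2.32193 - 1.95191 = 0.37002 ≈ 0.3700 bits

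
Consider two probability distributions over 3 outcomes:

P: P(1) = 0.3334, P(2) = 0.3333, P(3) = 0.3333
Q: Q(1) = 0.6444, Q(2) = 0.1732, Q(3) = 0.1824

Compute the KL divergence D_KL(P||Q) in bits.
0.2877 bits

D_KL(P||Q) = Σ P(x) log₂(P(x)/Q(x))

Computing term by term:
  P(1)·log₂(P(1)/Q(1)) = 0.3334·log₂(0.3334/0.6444) = -0.31696
  P(2)·log₂(P(2)/Q(2)) = 0.3333·log₂(0.3333/0.1732) = 0.31476
  P(3)·log₂(P(3)/Q(3)) = 0.3333·log₂(0.3333/0.1824) = 0.28988

D_KL(P||Q) = -0.31696 + 0.31476 + 0.28988 = 0.28768 ≈ 0.2877 bits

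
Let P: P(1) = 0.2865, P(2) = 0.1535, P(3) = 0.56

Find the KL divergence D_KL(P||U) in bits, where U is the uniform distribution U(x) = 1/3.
0.1848 bits

U(i) = 1/3 for all i

D_KL(P||U) = Σ P(x) log₂(P(x) / (1/3))
           = Σ P(x) log₂(P(x)) + log₂(3)
           = log₂(3) - H(P)

H(P) = -Σ P(x) log₂(P(x)):
  -P(1)·log₂(P(1)) = -(0.2865)·log₂(0.2865) = 0.51667
  -P(2)·log₂(P(2)) = -(0.1535)·log₂(0.1535) = 0.41502
  -P(3)·log₂(P(3)) = -(0.56)·log₂(0.56) = 0.46844
H(P) = 0.51667 + 0.41502 + 0.46844 = 1.40013 bits

log₂(3) = 1.58496 bits

D_KL(P||U) = 1.58496 - 1.40013 = 0.18483 ≈ 0.1848 bits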